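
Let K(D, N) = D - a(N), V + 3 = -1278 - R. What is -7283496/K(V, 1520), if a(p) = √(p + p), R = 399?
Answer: 76476708/17621 - 910437*√190/88105 ≈ 4197.6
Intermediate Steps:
a(p) = √2*√p (a(p) = √(2*p) = √2*√p)
V = -1680 (V = -3 + (-1278 - 1*399) = -3 + (-1278 - 399) = -3 - 1677 = -1680)
K(D, N) = D - √2*√N
-7283496/K(V, 1520) = -7283496/(-1680 - √2*√1520) = -7283496/(-1680 - √2*4*√95) = -7283496/(-1680 - 4*√190)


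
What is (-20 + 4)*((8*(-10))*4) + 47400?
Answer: 52520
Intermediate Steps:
(-20 + 4)*((8*(-10))*4) + 47400 = -(-1280)*4 + 47400 = -16*(-320) + 47400 = 5120 + 47400 = 52520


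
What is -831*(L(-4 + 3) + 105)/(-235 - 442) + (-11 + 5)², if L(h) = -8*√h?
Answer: 111627/677 - 6648*I/677 ≈ 164.88 - 9.8198*I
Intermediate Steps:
-831*(L(-4 + 3) + 105)/(-235 - 442) + (-11 + 5)² = -831*(-8*√(-4 + 3) + 105)/(-235 - 442) + (-11 + 5)² = -831*(-8*I + 105)/(-677) + (-6)² = -831*(-8*I + 105)*(-1)/677 + 36 = -831*(105 - 8*I)*(-1)/677 + 36 = -831*(-105/677 + 8*I/677) + 36 = (87255/677 - 6648*I/677) + 36 = 111627/677 - 6648*I/677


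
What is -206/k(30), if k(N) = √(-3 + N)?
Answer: -206*√3/9 ≈ -39.645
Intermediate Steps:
-206/k(30) = -206/√(-3 + 30) = -206*√3/9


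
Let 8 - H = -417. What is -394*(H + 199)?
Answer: -245856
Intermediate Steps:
H = 425 (H = 8 - 1*(-417) = 8 + 417 = 425)
-394*(H + 199) = -394*(425 + 199) = -394*624 = -245856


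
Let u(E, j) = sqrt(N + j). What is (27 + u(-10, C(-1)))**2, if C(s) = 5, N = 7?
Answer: 741 + 108*sqrt(3) ≈ 928.06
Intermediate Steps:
u(E, j) = sqrt(7 + j)
(27 + u(-10, C(-1)))**2 = (27 + sqrt(7 + 5))**2 = (27 + sqrt(12))**2 = (27 + 2*sqrt(3))**2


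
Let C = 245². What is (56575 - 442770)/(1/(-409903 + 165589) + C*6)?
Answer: -94352845230/87989687099 ≈ -1.0723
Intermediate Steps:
C = 60025
(56575 - 442770)/(1/(-409903 + 165589) + C*6) = (56575 - 442770)/(1/(-409903 + 165589) + 60025*6) = -386195/(1/(-244314) + 360150) = -386195/(-1/244314 + 360150) = -386195/87989687099/244314 = -386195*244314/87989687099 = -94352845230/87989687099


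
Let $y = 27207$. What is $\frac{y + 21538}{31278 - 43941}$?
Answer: $- \frac{48745}{12663} \approx -3.8494$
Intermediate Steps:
$\frac{y + 21538}{31278 - 43941} = \frac{27207 + 21538}{31278 - 43941} = \frac{48745}{-12663} = 48745 \left(- \frac{1}{12663}\right) = - \frac{48745}{12663}$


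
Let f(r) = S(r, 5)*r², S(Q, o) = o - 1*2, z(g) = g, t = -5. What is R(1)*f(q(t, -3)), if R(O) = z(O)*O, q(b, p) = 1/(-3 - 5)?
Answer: 3/64 ≈ 0.046875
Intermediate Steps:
S(Q, o) = -2 + o (S(Q, o) = o - 2 = -2 + o)
q(b, p) = -⅛ (q(b, p) = 1/(-8) = -⅛)
R(O) = O² (R(O) = O*O = O²)
f(r) = 3*r² (f(r) = (-2 + 5)*r² = 3*r²)
R(1)*f(q(t, -3)) = 1²*(3*(-⅛)²) = 1*(3*(1/64)) = 1*(3/64) = 3/64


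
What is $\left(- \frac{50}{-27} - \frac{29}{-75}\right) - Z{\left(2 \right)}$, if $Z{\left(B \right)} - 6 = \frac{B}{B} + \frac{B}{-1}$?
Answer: $- \frac{1864}{675} \approx -2.7615$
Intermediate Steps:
$Z{\left(B \right)} = 7 - B$ ($Z{\left(B \right)} = 6 + \left(\frac{B}{B} + \frac{B}{-1}\right) = 6 + \left(1 + B \left(-1\right)\right) = 6 - \left(-1 + B\right) = 7 - B$)
$\left(- \frac{50}{-27} - \frac{29}{-75}\right) - Z{\left(2 \right)} = \left(- \frac{50}{-27} - \frac{29}{-75}\right) - \left(7 - 2\right) = \left(\left(-50\right) \left(- \frac{1}{27}\right) - - \frac{29}{75}\right) - \left(7 - 2\right) = \left(\frac{50}{27} + \frac{29}{75}\right) - 5 = \frac{1511}{675} - 5 = - \frac{1864}{675}$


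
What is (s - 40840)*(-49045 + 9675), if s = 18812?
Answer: 867242360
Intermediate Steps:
(s - 40840)*(-49045 + 9675) = (18812 - 40840)*(-49045 + 9675) = -22028*(-39370) = 867242360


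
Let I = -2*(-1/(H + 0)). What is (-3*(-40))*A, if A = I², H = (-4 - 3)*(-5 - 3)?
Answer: 15/98 ≈ 0.15306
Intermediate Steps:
H = 56 (H = -7*(-8) = 56)
I = 1/28 (I = -2*(-1/(56 + 0)) = -2/(56*(-1)) = -2/(-56) = -2*(-1/56) = 1/28 ≈ 0.035714)
A = 1/784 (A = (1/28)² = 1/784 ≈ 0.0012755)
(-3*(-40))*A = -3*(-40)*(1/784) = 120*(1/784) = 15/98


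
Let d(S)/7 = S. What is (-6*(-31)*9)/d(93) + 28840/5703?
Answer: 304534/39921 ≈ 7.6284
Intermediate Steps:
d(S) = 7*S
(-6*(-31)*9)/d(93) + 28840/5703 = (-6*(-31)*9)/((7*93)) + 28840/5703 = (186*9)/651 + 28840*(1/5703) = 1674*(1/651) + 28840/5703 = 18/7 + 28840/5703 = 304534/39921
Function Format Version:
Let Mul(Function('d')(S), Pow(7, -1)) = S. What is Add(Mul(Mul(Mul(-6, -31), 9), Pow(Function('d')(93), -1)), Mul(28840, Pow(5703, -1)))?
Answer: Rational(304534, 39921) ≈ 7.6284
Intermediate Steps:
Function('d')(S) = Mul(7, S)
Add(Mul(Mul(Mul(-6, -31), 9), Pow(Function('d')(93), -1)), Mul(28840, Pow(5703, -1))) = Add(Mul(Mul(Mul(-6, -31), 9), Pow(Mul(7, 93), -1)), Mul(28840, Pow(5703, -1))) = Add(Mul(Mul(186, 9), Pow(651, -1)), Mul(28840, Rational(1, 5703))) = Add(Mul(1674, Rational(1, 651)), Rational(28840, 5703)) = Add(Rational(18, 7), Rational(28840, 5703)) = Rational(304534, 39921)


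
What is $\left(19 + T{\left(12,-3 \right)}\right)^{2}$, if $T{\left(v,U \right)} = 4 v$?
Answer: $4489$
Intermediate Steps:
$\left(19 + T{\left(12,-3 \right)}\right)^{2} = \left(19 + 4 \cdot 12\right)^{2} = \left(19 + 48\right)^{2} = 67^{2} = 4489$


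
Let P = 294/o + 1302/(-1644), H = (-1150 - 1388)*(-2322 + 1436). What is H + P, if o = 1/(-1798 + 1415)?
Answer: 585281867/274 ≈ 2.1361e+6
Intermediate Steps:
o = -1/383 (o = 1/(-383) = -1/383 ≈ -0.0026110)
H = 2248668 (H = -2538*(-886) = 2248668)
P = -30853165/274 (P = 294/(-1/383) + 1302/(-1644) = 294*(-383) + 1302*(-1/1644) = -112602 - 217/274 = -30853165/274 ≈ -1.1260e+5)
H + P = 2248668 - 30853165/274 = 585281867/274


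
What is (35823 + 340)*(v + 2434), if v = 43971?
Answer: 1678144015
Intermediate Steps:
(35823 + 340)*(v + 2434) = (35823 + 340)*(43971 + 2434) = 36163*46405 = 1678144015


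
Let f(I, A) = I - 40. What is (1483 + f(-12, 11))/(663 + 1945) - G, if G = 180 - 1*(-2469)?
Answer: -6907161/2608 ≈ -2648.5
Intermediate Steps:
f(I, A) = -40 + I
G = 2649 (G = 180 + 2469 = 2649)
(1483 + f(-12, 11))/(663 + 1945) - G = (1483 + (-40 - 12))/(663 + 1945) - 1*2649 = (1483 - 52)/2608 - 2649 = 1431*(1/2608) - 2649 = 1431/2608 - 2649 = -6907161/2608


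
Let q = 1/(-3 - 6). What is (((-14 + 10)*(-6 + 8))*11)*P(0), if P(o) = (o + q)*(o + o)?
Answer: 0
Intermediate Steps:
q = -⅑ (q = 1/(-9) = -⅑ ≈ -0.11111)
P(o) = 2*o*(-⅑ + o) (P(o) = (o - ⅑)*(o + o) = (-⅑ + o)*(2*o) = 2*o*(-⅑ + o))
(((-14 + 10)*(-6 + 8))*11)*P(0) = (((-14 + 10)*(-6 + 8))*11)*((2/9)*0*(-1 + 9*0)) = (-4*2*11)*((2/9)*0*(-1 + 0)) = (-8*11)*((2/9)*0*(-1)) = -88*0 = 0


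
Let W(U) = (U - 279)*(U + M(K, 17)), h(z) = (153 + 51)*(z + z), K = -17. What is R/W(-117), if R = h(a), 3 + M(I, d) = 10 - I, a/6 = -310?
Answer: -680/33 ≈ -20.606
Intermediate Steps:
a = -1860 (a = 6*(-310) = -1860)
M(I, d) = 7 - I (M(I, d) = -3 + (10 - I) = 7 - I)
h(z) = 408*z (h(z) = 204*(2*z) = 408*z)
R = -758880 (R = 408*(-1860) = -758880)
W(U) = (-279 + U)*(24 + U) (W(U) = (U - 279)*(U + (7 - 1*(-17))) = (-279 + U)*(U + (7 + 17)) = (-279 + U)*(U + 24) = (-279 + U)*(24 + U))
R/W(-117) = -758880/(-6696 + (-117)² - 255*(-117)) = -758880/(-6696 + 13689 + 29835) = -758880/36828 = -758880*1/36828 = -680/33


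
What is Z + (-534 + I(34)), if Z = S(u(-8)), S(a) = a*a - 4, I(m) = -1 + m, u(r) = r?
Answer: -441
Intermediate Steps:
S(a) = -4 + a**2 (S(a) = a**2 - 4 = -4 + a**2)
Z = 60 (Z = -4 + (-8)**2 = -4 + 64 = 60)
Z + (-534 + I(34)) = 60 + (-534 + (-1 + 34)) = 60 + (-534 + 33) = 60 - 501 = -441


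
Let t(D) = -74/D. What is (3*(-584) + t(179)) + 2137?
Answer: 68841/179 ≈ 384.59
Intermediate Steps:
(3*(-584) + t(179)) + 2137 = (3*(-584) - 74/179) + 2137 = (-1752 - 74*1/179) + 2137 = (-1752 - 74/179) + 2137 = -313682/179 + 2137 = 68841/179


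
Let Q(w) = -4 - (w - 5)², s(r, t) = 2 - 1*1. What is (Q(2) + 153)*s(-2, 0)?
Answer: 140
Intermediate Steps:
s(r, t) = 1 (s(r, t) = 2 - 1 = 1)
Q(w) = -4 - (-5 + w)²
(Q(2) + 153)*s(-2, 0) = ((-4 - (-5 + 2)²) + 153)*1 = ((-4 - 1*(-3)²) + 153)*1 = ((-4 - 1*9) + 153)*1 = ((-4 - 9) + 153)*1 = (-13 + 153)*1 = 140*1 = 140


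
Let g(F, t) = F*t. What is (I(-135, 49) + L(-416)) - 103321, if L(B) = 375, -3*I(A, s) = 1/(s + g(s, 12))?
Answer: -196729807/1911 ≈ -1.0295e+5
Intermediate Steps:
I(A, s) = -1/(39*s) (I(A, s) = -1/(3*(s + s*12)) = -1/(3*(s + 12*s)) = -1/(13*s)/3 = -1/(39*s))
(I(-135, 49) + L(-416)) - 103321 = (-1/39/49 + 375) - 103321 = (-1/39*1/49 + 375) - 103321 = (-1/1911 + 375) - 103321 = 716624/1911 - 103321 = -196729807/1911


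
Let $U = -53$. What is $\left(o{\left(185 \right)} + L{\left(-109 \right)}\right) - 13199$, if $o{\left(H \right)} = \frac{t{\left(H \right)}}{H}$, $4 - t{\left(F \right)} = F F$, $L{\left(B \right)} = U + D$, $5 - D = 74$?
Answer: $- \frac{2498606}{185} \approx -13506.0$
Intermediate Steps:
$D = -69$ ($D = 5 - 74 = -69$)
$L{\left(B \right)} = -122$ ($L{\left(B \right)} = -53 - 69 = -122$)
$t{\left(F \right)} = 4 - F^{2}$ ($t{\left(F \right)} = 4 - F F = 4 - F^{2}$)
$o{\left(H \right)} = \frac{4 - H^{2}}{H}$
$\left(o{\left(185 \right)} + L{\left(-109 \right)}\right) - 13199 = \left(\left(\left(-1\right) 185 + \frac{4}{185}\right) - 122\right) - 13199 = \left(\left(-185 + 4 \cdot \frac{1}{185}\right) - 122\right) - 13199 = \left(\left(-185 + \frac{4}{185}\right) - 122\right) - 13199 = \left(- \frac{34221}{185} - 122\right) - 13199 = - \frac{56791}{185} - 13199 = - \frac{2498606}{185}$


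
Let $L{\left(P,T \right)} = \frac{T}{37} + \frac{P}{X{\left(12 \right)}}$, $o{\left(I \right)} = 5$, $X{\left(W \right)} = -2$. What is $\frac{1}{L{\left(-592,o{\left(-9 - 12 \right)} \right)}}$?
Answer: $\frac{37}{10957} \approx 0.0033768$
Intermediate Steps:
$L{\left(P,T \right)} = - \frac{P}{2} + \frac{T}{37}$ ($L{\left(P,T \right)} = \frac{T}{37} + \frac{P}{-2} = T \frac{1}{37} + P \left(- \frac{1}{2}\right) = \frac{T}{37} - \frac{P}{2} = - \frac{P}{2} + \frac{T}{37}$)
$\frac{1}{L{\left(-592,o{\left(-9 - 12 \right)} \right)}} = \frac{1}{\left(- \frac{1}{2}\right) \left(-592\right) + \frac{1}{37} \cdot 5} = \frac{1}{296 + \frac{5}{37}} = \frac{1}{\frac{10957}{37}} = \frac{37}{10957}$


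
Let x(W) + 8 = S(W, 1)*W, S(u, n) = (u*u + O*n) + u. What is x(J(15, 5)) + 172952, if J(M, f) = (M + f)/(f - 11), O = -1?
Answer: 4668878/27 ≈ 1.7292e+5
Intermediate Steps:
J(M, f) = (M + f)/(-11 + f)
S(u, n) = u + u² - n (S(u, n) = (u*u - n) + u = (u² - n) + u = u + u² - n)
x(W) = -8 + W*(-1 + W + W²) (x(W) = -8 + (W + W² - 1*1)*W = -8 + (W + W² - 1)*W = -8 + (-1 + W + W²)*W = -8 + W*(-1 + W + W²))
x(J(15, 5)) + 172952 = (-8 + ((15 + 5)/(-11 + 5))*(-1 + (15 + 5)/(-11 + 5) + ((15 + 5)/(-11 + 5))²)) + 172952 = (-8 + (20/(-6))*(-1 + 20/(-6) + (20/(-6))²)) + 172952 = (-8 + (-⅙*20)*(-1 - ⅙*20 + (-⅙*20)²)) + 172952 = (-8 - 10*(-1 - 10/3 + (-10/3)²)/3) + 172952 = (-8 - 10*(-1 - 10/3 + 100/9)/3) + 172952 = (-8 - 10/3*61/9) + 172952 = (-8 - 610/27) + 172952 = -826/27 + 172952 = 4668878/27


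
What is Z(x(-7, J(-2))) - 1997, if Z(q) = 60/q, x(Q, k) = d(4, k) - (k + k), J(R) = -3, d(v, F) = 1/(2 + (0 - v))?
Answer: -21847/11 ≈ -1986.1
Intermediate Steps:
d(v, F) = 1/(2 - v)
x(Q, k) = -1/2 - 2*k (x(Q, k) = -1/(-2 + 4) - (k + k) = -1/2 - 2*k)
Z(x(-7, J(-2))) - 1997 = 60/(-1/2 - 2*(-3)) - 1997 = 60/(-1/2 + 6) - 1997 = 60/(11/2) - 1997 = 60*(2/11) - 1997 = 120/11 - 1997 = -21847/11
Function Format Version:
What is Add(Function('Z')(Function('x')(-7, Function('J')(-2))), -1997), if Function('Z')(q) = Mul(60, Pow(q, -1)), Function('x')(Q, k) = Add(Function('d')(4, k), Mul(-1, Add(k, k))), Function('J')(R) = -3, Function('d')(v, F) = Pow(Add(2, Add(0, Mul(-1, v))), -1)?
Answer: Rational(-21847, 11) ≈ -1986.1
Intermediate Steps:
Function('d')(v, F) = Pow(Add(2, Mul(-1, v)), -1)
Function('x')(Q, k) = Add(Rational(-1, 2), Mul(-2, k)) (Function('x')(Q, k) = Add(Mul(-1, Pow(Add(-2, 4), -1)), Mul(-1, Add(k, k))) = Add(Mul(-1, Pow(2, -1)), Mul(-1, Mul(2, k))) = Add(Mul(-1, Rational(1, 2)), Mul(-2, k)) = Add(Rational(-1, 2), Mul(-2, k)))
Add(Function('Z')(Function('x')(-7, Function('J')(-2))), -1997) = Add(Mul(60, Pow(Add(Rational(-1, 2), Mul(-2, -3)), -1)), -1997) = Add(Mul(60, Pow(Add(Rational(-1, 2), 6), -1)), -1997) = Add(Mul(60, Pow(Rational(11, 2), -1)), -1997) = Add(Mul(60, Rational(2, 11)), -1997) = Add(Rational(120, 11), -1997) = Rational(-21847, 11)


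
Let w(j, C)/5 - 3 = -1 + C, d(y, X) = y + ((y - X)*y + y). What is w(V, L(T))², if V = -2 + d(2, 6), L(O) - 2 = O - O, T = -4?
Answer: 400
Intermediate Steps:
d(y, X) = 2*y + y*(y - X) (d(y, X) = y + (y*(y - X) + y) = y + (y + y*(y - X)) = 2*y + y*(y - X))
L(O) = 2 (L(O) = 2 + (O - O) = 2 + 0 = 2)
V = -6 (V = -2 + 2*(2 + 2 - 1*6) = -2 + 2*(2 + 2 - 6) = -2 + 2*(-2) = -2 - 4 = -6)
w(j, C) = 10 + 5*C (w(j, C) = 15 + 5*(-1 + C) = 15 + (-5 + 5*C) = 10 + 5*C)
w(V, L(T))² = (10 + 5*2)² = (10 + 10)² = 20² = 400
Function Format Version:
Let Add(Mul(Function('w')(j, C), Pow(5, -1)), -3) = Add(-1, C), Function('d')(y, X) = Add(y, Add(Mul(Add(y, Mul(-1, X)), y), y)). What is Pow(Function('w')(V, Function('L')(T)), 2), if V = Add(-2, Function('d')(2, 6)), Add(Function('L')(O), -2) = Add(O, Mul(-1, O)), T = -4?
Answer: 400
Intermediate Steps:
Function('d')(y, X) = Add(Mul(2, y), Mul(y, Add(y, Mul(-1, X)))) (Function('d')(y, X) = Add(y, Add(Mul(y, Add(y, Mul(-1, X))), y)) = Add(y, Add(y, Mul(y, Add(y, Mul(-1, X))))) = Add(Mul(2, y), Mul(y, Add(y, Mul(-1, X)))))
Function('L')(O) = 2 (Function('L')(O) = Add(2, Add(O, Mul(-1, O))) = Add(2, 0) = 2)
V = -6 (V = Add(-2, Mul(2, Add(2, 2, Mul(-1, 6)))) = Add(-2, Mul(2, Add(2, 2, -6))) = Add(-2, Mul(2, -2)) = Add(-2, -4) = -6)
Function('w')(j, C) = Add(10, Mul(5, C)) (Function('w')(j, C) = Add(15, Mul(5, Add(-1, C))) = Add(15, Add(-5, Mul(5, C))) = Add(10, Mul(5, C)))
Pow(Function('w')(V, Function('L')(T)), 2) = Pow(Add(10, Mul(5, 2)), 2) = Pow(Add(10, 10), 2) = Pow(20, 2) = 400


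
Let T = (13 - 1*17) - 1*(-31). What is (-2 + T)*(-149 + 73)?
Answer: -1900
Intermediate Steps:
T = 27 (T = (13 - 17) + 31 = -4 + 31 = 27)
(-2 + T)*(-149 + 73) = (-2 + 27)*(-149 + 73) = 25*(-76) = -1900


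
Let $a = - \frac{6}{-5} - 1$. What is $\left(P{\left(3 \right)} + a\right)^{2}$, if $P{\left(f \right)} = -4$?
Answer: $\frac{361}{25} \approx 14.44$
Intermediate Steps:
$a = \frac{1}{5}$ ($a = \left(-6\right) \left(- \frac{1}{5}\right) - 1 = \frac{6}{5} - 1 = \frac{1}{5} \approx 0.2$)
$\left(P{\left(3 \right)} + a\right)^{2} = \left(-4 + \frac{1}{5}\right)^{2} = \left(- \frac{19}{5}\right)^{2} = \frac{361}{25}$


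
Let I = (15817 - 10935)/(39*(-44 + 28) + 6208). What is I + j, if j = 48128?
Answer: 134375817/2792 ≈ 48129.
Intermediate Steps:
I = 2441/2792 (I = 4882/(39*(-16) + 6208) = 4882/(-624 + 6208) = 4882/5584 = 4882*(1/5584) = 2441/2792 ≈ 0.87428)
I + j = 2441/2792 + 48128 = 134375817/2792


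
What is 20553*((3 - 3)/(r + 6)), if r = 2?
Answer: 0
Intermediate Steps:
20553*((3 - 3)/(r + 6)) = 20553*((3 - 3)/(2 + 6)) = 20553*(0/8) = 20553*(0*(⅛)) = 20553*0 = 0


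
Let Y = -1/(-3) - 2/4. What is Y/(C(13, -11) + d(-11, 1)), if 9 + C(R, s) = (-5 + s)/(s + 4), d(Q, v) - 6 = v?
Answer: -7/12 ≈ -0.58333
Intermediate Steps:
d(Q, v) = 6 + v
Y = -⅙ (Y = -1*(-⅓) - 2*¼ = ⅓ - ½ = -⅙ ≈ -0.16667)
C(R, s) = -9 + (-5 + s)/(4 + s) (C(R, s) = -9 + (-5 + s)/(s + 4) = -9 + (-5 + s)/(4 + s))
Y/(C(13, -11) + d(-11, 1)) = -⅙/((-41 - 8*(-11))/(4 - 11) + (6 + 1)) = -⅙/((-41 + 88)/(-7) + 7) = -⅙/(-⅐*47 + 7) = -⅙/(-47/7 + 7) = -⅙/(2/7) = (7/2)*(-⅙) = -7/12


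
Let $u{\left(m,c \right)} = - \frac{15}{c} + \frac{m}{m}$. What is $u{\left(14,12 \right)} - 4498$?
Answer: $- \frac{17993}{4} \approx -4498.3$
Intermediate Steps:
$u{\left(m,c \right)} = 1 - \frac{15}{c}$ ($u{\left(m,c \right)} = - \frac{15}{c} + 1 = 1 - \frac{15}{c}$)
$u{\left(14,12 \right)} - 4498 = \frac{-15 + 12}{12} - 4498 = \frac{1}{12} \left(-3\right) - 4498 = - \frac{1}{4} - 4498 = - \frac{17993}{4}$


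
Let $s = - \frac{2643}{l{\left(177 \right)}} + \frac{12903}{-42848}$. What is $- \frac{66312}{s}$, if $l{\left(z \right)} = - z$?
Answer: $- \frac{167638857984}{36987811} \approx -4532.3$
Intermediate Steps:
$s = \frac{36987811}{2528032}$ ($s = - \frac{2643}{\left(-1\right) 177} + \frac{12903}{-42848} = - \frac{2643}{-177} + 12903 \left(- \frac{1}{42848}\right) = \left(-2643\right) \left(- \frac{1}{177}\right) - \frac{12903}{42848} = \frac{881}{59} - \frac{12903}{42848} = \frac{36987811}{2528032} \approx 14.631$)
$- \frac{66312}{s} = - \frac{66312}{\frac{36987811}{2528032}} = \left(-66312\right) \frac{2528032}{36987811} = - \frac{167638857984}{36987811}$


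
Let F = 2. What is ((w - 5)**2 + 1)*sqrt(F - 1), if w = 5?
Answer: 1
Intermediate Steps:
((w - 5)**2 + 1)*sqrt(F - 1) = ((5 - 5)**2 + 1)*sqrt(2 - 1) = (0**2 + 1)*sqrt(1) = (0 + 1)*1 = 1*1 = 1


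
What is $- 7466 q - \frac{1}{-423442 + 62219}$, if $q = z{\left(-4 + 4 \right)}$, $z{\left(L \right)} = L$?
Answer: $\frac{1}{361223} \approx 2.7684 \cdot 10^{-6}$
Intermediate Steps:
$q = 0$ ($q = -4 + 4 = 0$)
$- 7466 q - \frac{1}{-423442 + 62219} = \left(-7466\right) 0 - \frac{1}{-423442 + 62219} = 0 - \frac{1}{-361223} = 0 - - \frac{1}{361223} = 0 + \frac{1}{361223} = \frac{1}{361223}$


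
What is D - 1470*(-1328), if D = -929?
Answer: 1951231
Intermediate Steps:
D - 1470*(-1328) = -929 - 1470*(-1328) = -929 + 1952160 = 1951231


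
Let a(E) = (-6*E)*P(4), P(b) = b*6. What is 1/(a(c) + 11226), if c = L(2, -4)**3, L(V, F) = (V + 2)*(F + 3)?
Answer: 1/20442 ≈ 4.8919e-5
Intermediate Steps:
P(b) = 6*b
L(V, F) = (2 + V)*(3 + F)
c = -64 (c = (6 + 2*(-4) + 3*2 - 4*2)**3 = (6 - 8 + 6 - 8)**3 = (-4)**3 = -64)
a(E) = -144*E (a(E) = (-6*E)*(6*4) = -6*E*24 = -144*E)
1/(a(c) + 11226) = 1/(-144*(-64) + 11226) = 1/(9216 + 11226) = 1/20442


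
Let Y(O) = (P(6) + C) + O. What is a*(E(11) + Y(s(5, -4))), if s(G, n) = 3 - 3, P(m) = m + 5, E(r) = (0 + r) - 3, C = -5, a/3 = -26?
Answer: -1092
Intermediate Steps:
a = -78 (a = 3*(-26) = -78)
E(r) = -3 + r (E(r) = r - 3 = -3 + r)
P(m) = 5 + m
s(G, n) = 0
Y(O) = 6 + O (Y(O) = ((5 + 6) - 5) + O = (11 - 5) + O = 6 + O)
a*(E(11) + Y(s(5, -4))) = -78*((-3 + 11) + (6 + 0)) = -78*(8 + 6) = -78*14 = -1092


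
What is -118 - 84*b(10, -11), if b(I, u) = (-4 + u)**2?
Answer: -19018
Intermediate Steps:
-118 - 84*b(10, -11) = -118 - 84*(-4 - 11)**2 = -118 - 84*(-15)**2 = -118 - 84*225 = -118 - 18900 = -19018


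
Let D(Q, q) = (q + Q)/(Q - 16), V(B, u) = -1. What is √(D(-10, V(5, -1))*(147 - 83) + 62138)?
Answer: 3*√1167322/13 ≈ 249.33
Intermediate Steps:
D(Q, q) = (Q + q)/(-16 + Q)
√(D(-10, V(5, -1))*(147 - 83) + 62138) = √(((-10 - 1)/(-16 - 10))*(147 - 83) + 62138) = √((-11/(-26))*64 + 62138) = √(-1/26*(-11)*64 + 62138) = √((11/26)*64 + 62138) = √(352/13 + 62138) = √(808146/13) = 3*√1167322/13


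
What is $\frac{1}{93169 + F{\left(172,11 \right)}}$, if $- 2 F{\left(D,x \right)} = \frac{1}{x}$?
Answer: $\frac{22}{2049717} \approx 1.0733 \cdot 10^{-5}$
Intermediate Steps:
$F{\left(D,x \right)} = - \frac{1}{2 x}$
$\frac{1}{93169 + F{\left(172,11 \right)}} = \frac{1}{93169 - \frac{1}{2 \cdot 11}} = \frac{1}{93169 - \frac{1}{22}} = \frac{1}{\frac{2049717}{22}} = \frac{22}{2049717}$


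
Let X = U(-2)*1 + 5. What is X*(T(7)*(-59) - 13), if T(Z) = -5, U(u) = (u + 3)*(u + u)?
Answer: 282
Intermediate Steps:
U(u) = 2*u*(3 + u) (U(u) = (3 + u)*(2*u) = 2*u*(3 + u))
X = 1 (X = (2*(-2)*(3 - 2))*1 + 5 = (2*(-2)*1)*1 + 5 = -4*1 + 5 = -4 + 5 = 1)
X*(T(7)*(-59) - 13) = 1*(-5*(-59) - 13) = 1*(295 - 13) = 1*282 = 282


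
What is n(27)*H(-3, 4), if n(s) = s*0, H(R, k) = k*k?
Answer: 0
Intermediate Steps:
H(R, k) = k**2
n(s) = 0
n(27)*H(-3, 4) = 0*4**2 = 0*16 = 0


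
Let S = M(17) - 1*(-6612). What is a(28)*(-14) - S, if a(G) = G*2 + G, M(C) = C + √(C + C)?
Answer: -7805 - √34 ≈ -7810.8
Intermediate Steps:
M(C) = C + √2*√C (M(C) = C + √(2*C) = C + √2*√C)
S = 6629 + √34 (S = (17 + √2*√17) - 1*(-6612) = (17 + √34) + 6612 = 6629 + √34 ≈ 6634.8)
a(G) = 3*G (a(G) = 2*G + G = 3*G)
a(28)*(-14) - S = (3*28)*(-14) - (6629 + √34) = 84*(-14) + (-6629 - √34) = -1176 + (-6629 - √34) = -7805 - √34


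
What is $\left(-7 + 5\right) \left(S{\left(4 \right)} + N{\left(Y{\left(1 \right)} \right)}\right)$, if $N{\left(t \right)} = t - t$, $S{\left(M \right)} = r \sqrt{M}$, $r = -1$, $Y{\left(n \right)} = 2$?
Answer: $4$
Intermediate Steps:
$S{\left(M \right)} = - \sqrt{M}$
$N{\left(t \right)} = 0$
$\left(-7 + 5\right) \left(S{\left(4 \right)} + N{\left(Y{\left(1 \right)} \right)}\right) = \left(-7 + 5\right) \left(- \sqrt{4} + 0\right) = - 2 \left(\left(-1\right) 2 + 0\right) = - 2 \left(-2 + 0\right) = \left(-2\right) \left(-2\right) = 4$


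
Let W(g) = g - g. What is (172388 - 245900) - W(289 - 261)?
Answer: -73512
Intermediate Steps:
W(g) = 0
(172388 - 245900) - W(289 - 261) = (172388 - 245900) - 1*0 = -73512 + 0 = -73512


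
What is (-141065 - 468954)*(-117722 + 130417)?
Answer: -7744191205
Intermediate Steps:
(-141065 - 468954)*(-117722 + 130417) = -610019*12695 = -7744191205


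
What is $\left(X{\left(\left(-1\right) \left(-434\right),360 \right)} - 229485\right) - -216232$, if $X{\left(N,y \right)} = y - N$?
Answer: $-13327$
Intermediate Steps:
$\left(X{\left(\left(-1\right) \left(-434\right),360 \right)} - 229485\right) - -216232 = \left(\left(360 - \left(-1\right) \left(-434\right)\right) - 229485\right) - -216232 = \left(\left(360 - 434\right) - 229485\right) + 216232 = \left(-74 - 229485\right) + 216232 = -229559 + 216232 = -13327$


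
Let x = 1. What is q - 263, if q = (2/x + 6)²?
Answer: -199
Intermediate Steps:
q = 64 (q = (2/1 + 6)² = (2*1 + 6)² = (2 + 6)² = 8² = 64)
q - 263 = 64 - 263 = -199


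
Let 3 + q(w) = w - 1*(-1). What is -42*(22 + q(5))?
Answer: -1050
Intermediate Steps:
q(w) = -2 + w (q(w) = -3 + (w - 1*(-1)) = -3 + (w + 1) = -3 + (1 + w) = -2 + w)
-42*(22 + q(5)) = -42*(22 + (-2 + 5)) = -42*(22 + 3) = -42*25 = -1050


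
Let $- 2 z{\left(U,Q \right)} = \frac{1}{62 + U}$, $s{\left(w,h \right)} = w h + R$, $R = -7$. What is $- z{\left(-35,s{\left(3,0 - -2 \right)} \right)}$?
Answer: $\frac{1}{54} \approx 0.018519$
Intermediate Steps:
$s{\left(w,h \right)} = -7 + h w$ ($s{\left(w,h \right)} = w h - 7 = h w - 7 = -7 + h w$)
$z{\left(U,Q \right)} = - \frac{1}{2 \left(62 + U\right)}$
$- z{\left(-35,s{\left(3,0 - -2 \right)} \right)} = - \frac{-1}{124 + 2 \left(-35\right)} = - \frac{-1}{124 - 70} = - \frac{-1}{54} = \left(-1\right) \left(- \frac{1}{54}\right) = \frac{1}{54}$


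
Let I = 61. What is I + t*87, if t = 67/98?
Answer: 11807/98 ≈ 120.48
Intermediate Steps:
t = 67/98 (t = 67*(1/98) = 67/98 ≈ 0.68367)
I + t*87 = 61 + (67/98)*87 = 61 + 5829/98 = 11807/98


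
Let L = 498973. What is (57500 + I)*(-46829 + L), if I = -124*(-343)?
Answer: 45228868608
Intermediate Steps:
I = 42532
(57500 + I)*(-46829 + L) = (57500 + 42532)*(-46829 + 498973) = 100032*452144 = 45228868608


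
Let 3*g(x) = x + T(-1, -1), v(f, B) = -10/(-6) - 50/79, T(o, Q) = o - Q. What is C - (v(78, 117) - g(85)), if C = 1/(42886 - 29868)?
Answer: 84226697/3085266 ≈ 27.300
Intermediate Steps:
v(f, B) = 245/237 (v(f, B) = -10*(-1/6) - 50*1/79 = 5/3 - 50/79 = 245/237)
g(x) = x/3 (g(x) = (x + (-1 - 1*(-1)))/3 = (x + (-1 + 1))/3 = (x + 0)/3 = x/3)
C = 1/13018 ≈ 7.6817e-5
C - (v(78, 117) - g(85)) = 1/13018 - (245/237 - 85/3) = 1/13018 - 1*(-6470/237) = 1/13018 + 6470/237 = 84226697/3085266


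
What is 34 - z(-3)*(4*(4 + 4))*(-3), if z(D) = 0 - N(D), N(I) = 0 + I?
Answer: 322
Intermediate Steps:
N(I) = I
z(D) = -D (z(D) = 0 - D = -D)
34 - z(-3)*(4*(4 + 4))*(-3) = 34 - (-1*(-3))*(4*(4 + 4))*(-3) = 34 - 3*(4*8)*(-3) = 34 - 3*32*(-3) = 34 - 96*(-3) = 34 - 1*(-288) = 34 + 288 = 322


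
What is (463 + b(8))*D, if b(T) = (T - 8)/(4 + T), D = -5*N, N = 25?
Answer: -57875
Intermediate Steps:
D = -125 (D = -5*25 = -125)
b(T) = (-8 + T)/(4 + T)
(463 + b(8))*D = (463 + (-8 + 8)/(4 + 8))*(-125) = (463 + 0/12)*(-125) = (463 + (1/12)*0)*(-125) = (463 + 0)*(-125) = 463*(-125) = -57875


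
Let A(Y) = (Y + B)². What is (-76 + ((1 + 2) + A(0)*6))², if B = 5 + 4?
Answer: 170569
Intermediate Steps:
B = 9
A(Y) = (9 + Y)² (A(Y) = (Y + 9)² = (9 + Y)²)
(-76 + ((1 + 2) + A(0)*6))² = (-76 + ((1 + 2) + (9 + 0)²*6))² = (-76 + (3 + 9²*6))² = (-76 + (3 + 81*6))² = (-76 + (3 + 486))² = (-76 + 489)² = 413² = 170569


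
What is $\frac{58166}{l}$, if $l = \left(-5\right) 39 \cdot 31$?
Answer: $- \frac{58166}{6045} \approx -9.6222$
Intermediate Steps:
$l = -6045$ ($l = \left(-195\right) 31 = -6045$)
$\frac{58166}{l} = \frac{58166}{-6045} = 58166 \left(- \frac{1}{6045}\right) = - \frac{58166}{6045}$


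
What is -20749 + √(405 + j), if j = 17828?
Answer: -20749 + √18233 ≈ -20614.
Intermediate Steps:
-20749 + √(405 + j) = -20749 + √(405 + 17828) = -20749 + √18233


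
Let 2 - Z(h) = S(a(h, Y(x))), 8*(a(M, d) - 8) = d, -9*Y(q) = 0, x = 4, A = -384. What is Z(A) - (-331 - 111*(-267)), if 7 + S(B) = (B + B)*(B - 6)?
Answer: -29329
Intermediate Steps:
Y(q) = 0 (Y(q) = -⅑*0 = 0)
a(M, d) = 8 + d/8
S(B) = -7 + 2*B*(-6 + B) (S(B) = -7 + (B + B)*(B - 6) = -7 + (2*B)*(-6 + B) = -7 + 2*B*(-6 + B))
Z(h) = -23 (Z(h) = 2 - (-7 - 12*(8 + (⅛)*0) + 2*(8 + (⅛)*0)²) = 2 - (-7 - 12*(8 + 0) + 2*(8 + 0)²) = 2 - (-7 - 12*8 + 2*8²) = 2 - (-7 - 96 + 2*64) = 2 - (-7 - 96 + 128) = 2 - 1*25 = 2 - 25 = -23)
Z(A) - (-331 - 111*(-267)) = -23 - (-331 - 111*(-267)) = -23 - (-331 + 29637) = -23 - 1*29306 = -23 - 29306 = -29329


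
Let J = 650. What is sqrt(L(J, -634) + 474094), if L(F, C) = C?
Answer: 2*sqrt(118365) ≈ 688.08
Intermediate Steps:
sqrt(L(J, -634) + 474094) = sqrt(-634 + 474094) = sqrt(473460) = 2*sqrt(118365)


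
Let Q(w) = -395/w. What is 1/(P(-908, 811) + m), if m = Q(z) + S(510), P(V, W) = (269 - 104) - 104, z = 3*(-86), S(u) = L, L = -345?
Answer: -258/72877 ≈ -0.0035402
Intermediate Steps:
S(u) = -345
z = -258
P(V, W) = 61 (P(V, W) = 165 - 104 = 61)
m = -88615/258 (m = -395/(-258) - 345 = -395*(-1/258) - 345 = 395/258 - 345 = -88615/258 ≈ -343.47)
1/(P(-908, 811) + m) = 1/(61 - 88615/258) = 1/(-72877/258) = -258/72877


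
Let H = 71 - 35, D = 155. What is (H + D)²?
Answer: 36481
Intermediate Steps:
H = 36
(H + D)² = (36 + 155)² = 191² = 36481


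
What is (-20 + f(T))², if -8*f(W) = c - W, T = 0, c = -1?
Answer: 25281/64 ≈ 395.02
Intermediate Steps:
f(W) = ⅛ + W/8 (f(W) = -(-1 - W)/8 = ⅛ + W/8)
(-20 + f(T))² = (-20 + (⅛ + (⅛)*0))² = (-20 + (⅛ + 0))² = (-20 + ⅛)² = (-159/8)² = 25281/64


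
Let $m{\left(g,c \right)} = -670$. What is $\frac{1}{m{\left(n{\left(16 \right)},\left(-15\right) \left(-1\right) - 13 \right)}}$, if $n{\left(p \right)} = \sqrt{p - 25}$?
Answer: $- \frac{1}{670} \approx -0.0014925$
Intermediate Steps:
$n{\left(p \right)} = \sqrt{-25 + p}$
$\frac{1}{m{\left(n{\left(16 \right)},\left(-15\right) \left(-1\right) - 13 \right)}} = \frac{1}{-670} = - \frac{1}{670}$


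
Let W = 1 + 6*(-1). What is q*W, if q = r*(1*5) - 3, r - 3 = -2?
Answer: -10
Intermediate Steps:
r = 1 (r = 3 - 2 = 1)
q = 2 (q = 1*(1*5) - 3 = 1*5 - 3 = 5 - 3 = 2)
W = -5 (W = 1 - 6 = -5)
q*W = 2*(-5) = -10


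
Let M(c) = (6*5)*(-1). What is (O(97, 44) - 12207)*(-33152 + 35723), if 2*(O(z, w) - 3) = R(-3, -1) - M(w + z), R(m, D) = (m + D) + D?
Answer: -62688693/2 ≈ -3.1344e+7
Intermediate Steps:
M(c) = -30 (M(c) = 30*(-1) = -30)
R(m, D) = m + 2*D (R(m, D) = (D + m) + D = m + 2*D)
O(z, w) = 31/2 (O(z, w) = 3 + ((-3 + 2*(-1)) - 1*(-30))/2 = 3 + ((-3 - 2) + 30)/2 = 3 + (-5 + 30)/2 = 3 + (1/2)*25 = 3 + 25/2 = 31/2)
(O(97, 44) - 12207)*(-33152 + 35723) = (31/2 - 12207)*(-33152 + 35723) = -24383/2*2571 = -62688693/2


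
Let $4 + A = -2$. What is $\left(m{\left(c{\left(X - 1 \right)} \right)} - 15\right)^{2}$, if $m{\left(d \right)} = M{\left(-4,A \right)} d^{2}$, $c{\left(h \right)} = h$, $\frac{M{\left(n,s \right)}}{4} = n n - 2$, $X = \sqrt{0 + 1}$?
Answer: $225$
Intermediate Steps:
$A = -6$ ($A = -4 - 2 = -6$)
$X = 1$ ($X = \sqrt{1} = 1$)
$M{\left(n,s \right)} = -8 + 4 n^{2}$ ($M{\left(n,s \right)} = 4 \left(n n - 2\right) = 4 \left(n^{2} - 2\right) = 4 \left(-2 + n^{2}\right) = -8 + 4 n^{2}$)
$m{\left(d \right)} = 56 d^{2}$ ($m{\left(d \right)} = \left(-8 + 4 \left(-4\right)^{2}\right) d^{2} = \left(-8 + 4 \cdot 16\right) d^{2} = \left(-8 + 64\right) d^{2} = 56 d^{2}$)
$\left(m{\left(c{\left(X - 1 \right)} \right)} - 15\right)^{2} = \left(56 \left(1 - 1\right)^{2} - 15\right)^{2} = \left(56 \cdot 0^{2} - 15\right)^{2} = \left(56 \cdot 0 - 15\right)^{2} = \left(0 - 15\right)^{2} = \left(-15\right)^{2} = 225$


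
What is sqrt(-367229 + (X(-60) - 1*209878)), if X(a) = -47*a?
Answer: I*sqrt(574287) ≈ 757.82*I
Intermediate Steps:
sqrt(-367229 + (X(-60) - 1*209878)) = sqrt(-367229 + (-47*(-60) - 1*209878)) = sqrt(-367229 + (2820 - 209878)) = sqrt(-367229 - 207058) = sqrt(-574287) = I*sqrt(574287)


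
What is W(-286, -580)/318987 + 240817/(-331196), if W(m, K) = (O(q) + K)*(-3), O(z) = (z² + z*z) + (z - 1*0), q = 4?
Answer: -25425660169/35215739484 ≈ -0.72200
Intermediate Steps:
O(z) = z + 2*z² (O(z) = (z² + z²) + (z + 0) = 2*z² + z = z + 2*z²)
W(m, K) = -108 - 3*K (W(m, K) = (4*(1 + 2*4) + K)*(-3) = (4*(1 + 8) + K)*(-3) = (4*9 + K)*(-3) = (36 + K)*(-3) = -108 - 3*K)
W(-286, -580)/318987 + 240817/(-331196) = (-108 - 3*(-580))/318987 + 240817/(-331196) = (-108 + 1740)*(1/318987) + 240817*(-1/331196) = 1632*(1/318987) - 240817/331196 = 544/106329 - 240817/331196 = -25425660169/35215739484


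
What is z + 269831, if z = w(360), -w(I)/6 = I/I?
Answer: 269825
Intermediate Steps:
w(I) = -6 (w(I) = -6*I/I = -6*1 = -6)
z = -6
z + 269831 = -6 + 269831 = 269825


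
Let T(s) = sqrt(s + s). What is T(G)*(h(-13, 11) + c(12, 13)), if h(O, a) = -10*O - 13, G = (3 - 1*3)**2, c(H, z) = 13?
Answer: 0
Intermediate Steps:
G = 0 (G = (3 - 3)**2 = 0**2 = 0)
h(O, a) = -13 - 10*O
T(s) = sqrt(2)*sqrt(s) (T(s) = sqrt(2*s) = sqrt(2)*sqrt(s))
T(G)*(h(-13, 11) + c(12, 13)) = (sqrt(2)*sqrt(0))*((-13 - 10*(-13)) + 13) = (sqrt(2)*0)*((-13 + 130) + 13) = 0*(117 + 13) = 0*130 = 0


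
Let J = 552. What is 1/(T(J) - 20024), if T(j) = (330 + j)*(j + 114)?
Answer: 1/567388 ≈ 1.7625e-6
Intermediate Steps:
T(j) = (114 + j)*(330 + j) (T(j) = (330 + j)*(114 + j) = (114 + j)*(330 + j))
1/(T(J) - 20024) = 1/((37620 + 552² + 444*552) - 20024) = 1/((37620 + 304704 + 245088) - 20024) = 1/(587412 - 20024) = 1/567388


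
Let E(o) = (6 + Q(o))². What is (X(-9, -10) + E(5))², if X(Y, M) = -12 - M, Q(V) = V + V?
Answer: 64516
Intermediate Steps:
Q(V) = 2*V
E(o) = (6 + 2*o)²
(X(-9, -10) + E(5))² = ((-12 - 1*(-10)) + 4*(3 + 5)²)² = ((-12 + 10) + 4*8²)² = (-2 + 4*64)² = (-2 + 256)² = 254² = 64516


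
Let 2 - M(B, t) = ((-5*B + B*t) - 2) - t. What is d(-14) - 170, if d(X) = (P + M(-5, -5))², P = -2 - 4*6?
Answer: 5759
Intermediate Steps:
P = -26 (P = -2 - 24 = -26)
M(B, t) = 4 + t + 5*B - B*t (M(B, t) = 2 - (((-5*B + B*t) - 2) - t) = 2 - ((-2 - 5*B + B*t) - t) = 2 - (-2 - t - 5*B + B*t) = 2 + (2 + t + 5*B - B*t) = 4 + t + 5*B - B*t)
d(X) = 5929 (d(X) = (-26 + (4 - 5 + 5*(-5) - 1*(-5)*(-5)))² = (-26 + (4 - 5 - 25 - 25))² = (-26 - 51)² = (-77)² = 5929)
d(-14) - 170 = 5929 - 170 = 5759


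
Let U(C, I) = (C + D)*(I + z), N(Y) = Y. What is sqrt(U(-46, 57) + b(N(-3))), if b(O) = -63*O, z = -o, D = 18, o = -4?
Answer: 7*I*sqrt(31) ≈ 38.974*I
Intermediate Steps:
z = 4 (z = -1*(-4) = 4)
U(C, I) = (4 + I)*(18 + C) (U(C, I) = (C + 18)*(I + 4) = (18 + C)*(4 + I) = (4 + I)*(18 + C))
sqrt(U(-46, 57) + b(N(-3))) = sqrt((72 + 4*(-46) + 18*57 - 46*57) - 63*(-3)) = sqrt((72 - 184 + 1026 - 2622) + 189) = sqrt(-1708 + 189) = sqrt(-1519) = 7*I*sqrt(31)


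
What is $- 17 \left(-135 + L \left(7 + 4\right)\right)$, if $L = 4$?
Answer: $1547$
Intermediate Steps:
$- 17 \left(-135 + L \left(7 + 4\right)\right) = - 17 \left(-135 + 4 \left(7 + 4\right)\right) = - 17 \left(-135 + 4 \cdot 11\right) = - 17 \left(-135 + 44\right) = \left(-17\right) \left(-91\right) = 1547$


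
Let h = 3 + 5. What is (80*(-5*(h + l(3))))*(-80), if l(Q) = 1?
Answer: 288000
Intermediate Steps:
h = 8
(80*(-5*(h + l(3))))*(-80) = (80*(-5*(8 + 1)))*(-80) = (80*(-5*9))*(-80) = (80*(-45))*(-80) = -3600*(-80) = 288000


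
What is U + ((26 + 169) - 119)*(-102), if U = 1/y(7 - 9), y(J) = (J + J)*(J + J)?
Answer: -124031/16 ≈ -7751.9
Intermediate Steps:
y(J) = 4*J² (y(J) = (2*J)*(2*J) = 4*J²)
U = 1/16 (U = 1/(4*(7 - 9)²) = 1/(4*(-2)²) = 1/(4*4) = 1/16 ≈ 0.062500)
U + ((26 + 169) - 119)*(-102) = 1/16 + ((26 + 169) - 119)*(-102) = 1/16 + (195 - 119)*(-102) = 1/16 + 76*(-102) = 1/16 - 7752 = -124031/16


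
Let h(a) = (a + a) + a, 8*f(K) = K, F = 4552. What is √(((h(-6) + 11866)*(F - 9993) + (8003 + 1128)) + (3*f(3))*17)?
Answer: I*√1031293086/4 ≈ 8028.4*I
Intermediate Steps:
f(K) = K/8
h(a) = 3*a (h(a) = 2*a + a = 3*a)
√(((h(-6) + 11866)*(F - 9993) + (8003 + 1128)) + (3*f(3))*17) = √(((3*(-6) + 11866)*(4552 - 9993) + (8003 + 1128)) + (3*((⅛)*3))*17) = √(((-18 + 11866)*(-5441) + 9131) + (3*(3/8))*17) = √((11848*(-5441) + 9131) + (9/8)*17) = √((-64464968 + 9131) + 153/8) = √(-64455837 + 153/8) = √(-515646543/8) = I*√1031293086/4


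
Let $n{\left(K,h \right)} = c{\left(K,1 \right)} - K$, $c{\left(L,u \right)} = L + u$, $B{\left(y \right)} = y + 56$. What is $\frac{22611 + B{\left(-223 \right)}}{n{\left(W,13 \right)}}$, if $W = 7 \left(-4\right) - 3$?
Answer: $22444$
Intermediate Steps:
$W = -31$ ($W = -28 - 3 = -31$)
$B{\left(y \right)} = 56 + y$
$n{\left(K,h \right)} = 1$ ($n{\left(K,h \right)} = \left(K + 1\right) - K = \left(1 + K\right) - K = 1$)
$\frac{22611 + B{\left(-223 \right)}}{n{\left(W,13 \right)}} = \frac{22611 + \left(56 - 223\right)}{1} = \left(22611 - 167\right) 1 = 22444 \cdot 1 = 22444$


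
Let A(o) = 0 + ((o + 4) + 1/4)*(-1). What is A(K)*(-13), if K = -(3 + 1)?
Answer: 13/4 ≈ 3.2500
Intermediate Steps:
K = -4 (K = -1*4 = -4)
A(o) = -17/4 - o (A(o) = 0 + ((4 + o) + 1/4)*(-1) = 0 + (17/4 + o)*(-1) = 0 + (-17/4 - o) = -17/4 - o)
A(K)*(-13) = (-17/4 - 1*(-4))*(-13) = (-17/4 + 4)*(-13) = -1/4*(-13) = 13/4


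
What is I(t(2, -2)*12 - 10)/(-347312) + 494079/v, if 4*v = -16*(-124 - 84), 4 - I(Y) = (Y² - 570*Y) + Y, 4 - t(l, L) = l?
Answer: 10724568605/18060224 ≈ 593.82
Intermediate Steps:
t(l, L) = 4 - l
I(Y) = 4 - Y² + 569*Y (I(Y) = 4 - ((Y² - 570*Y) + Y) = 4 - (Y² - 569*Y) = 4 + (-Y² + 569*Y) = 4 - Y² + 569*Y)
v = 832 (v = (-16*(-124 - 84))/4 = (-16*(-208))/4 = (¼)*3328 = 832)
I(t(2, -2)*12 - 10)/(-347312) + 494079/v = (4 - ((4 - 1*2)*12 - 10)² + 569*((4 - 1*2)*12 - 10))/(-347312) + 494079/832 = (4 - ((4 - 2)*12 - 10)² + 569*((4 - 2)*12 - 10))*(-1/347312) + 494079*(1/832) = (4 - (2*12 - 10)² + 569*(2*12 - 10))*(-1/347312) + 494079/832 = (4 - (24 - 10)² + 569*(24 - 10))*(-1/347312) + 494079/832 = (4 - 1*14² + 569*14)*(-1/347312) + 494079/832 = (4 - 1*196 + 7966)*(-1/347312) + 494079/832 = (4 - 196 + 7966)*(-1/347312) + 494079/832 = 7774*(-1/347312) + 494079/832 = -3887/173656 + 494079/832 = 10724568605/18060224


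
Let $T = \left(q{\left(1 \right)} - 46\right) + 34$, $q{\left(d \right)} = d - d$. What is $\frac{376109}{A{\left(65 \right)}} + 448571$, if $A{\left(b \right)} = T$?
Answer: $\frac{5006743}{12} \approx 4.1723 \cdot 10^{5}$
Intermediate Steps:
$q{\left(d \right)} = 0$
$T = -12$ ($T = \left(0 - 46\right) + 34 = -46 + 34 = -12$)
$A{\left(b \right)} = -12$
$\frac{376109}{A{\left(65 \right)}} + 448571 = \frac{376109}{-12} + 448571 = 376109 \left(- \frac{1}{12}\right) + 448571 = - \frac{376109}{12} + 448571 = \frac{5006743}{12}$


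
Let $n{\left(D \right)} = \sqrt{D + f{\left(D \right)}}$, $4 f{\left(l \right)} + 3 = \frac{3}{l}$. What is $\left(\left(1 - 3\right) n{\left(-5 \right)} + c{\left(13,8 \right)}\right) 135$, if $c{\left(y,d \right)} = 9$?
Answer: $1215 - 27 i \sqrt{590} \approx 1215.0 - 655.83 i$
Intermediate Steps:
$f{\left(l \right)} = - \frac{3}{4} + \frac{3}{4 l}$ ($f{\left(l \right)} = - \frac{3}{4} + \frac{3 \frac{1}{l}}{4} = - \frac{3}{4} + \frac{3}{4 l}$)
$n{\left(D \right)} = \sqrt{D + \frac{3 \left(1 - D\right)}{4 D}}$
$\left(\left(1 - 3\right) n{\left(-5 \right)} + c{\left(13,8 \right)}\right) 135 = \left(\left(1 - 3\right) \frac{\sqrt{-3 + \frac{3}{-5} + 4 \left(-5\right)}}{2} + 9\right) 135 = \left(\left(1 - 3\right) \frac{\sqrt{-3 + 3 \left(- \frac{1}{5}\right) - 20}}{2} + 9\right) 135 = \left(- 2 \frac{\sqrt{-3 - \frac{3}{5} - 20}}{2} + 9\right) 135 = \left(- 2 \frac{\sqrt{- \frac{118}{5}}}{2} + 9\right) 135 = \left(- 2 \frac{\frac{1}{5} i \sqrt{590}}{2} + 9\right) 135 = \left(- 2 \frac{i \sqrt{590}}{10} + 9\right) 135 = \left(- \frac{i \sqrt{590}}{5} + 9\right) 135 = \left(9 - \frac{i \sqrt{590}}{5}\right) 135 = 1215 - 27 i \sqrt{590}$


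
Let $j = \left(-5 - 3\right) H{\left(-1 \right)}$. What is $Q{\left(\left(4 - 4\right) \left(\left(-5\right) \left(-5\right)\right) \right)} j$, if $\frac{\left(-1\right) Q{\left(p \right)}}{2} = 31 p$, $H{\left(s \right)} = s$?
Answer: $0$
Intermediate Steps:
$Q{\left(p \right)} = - 62 p$ ($Q{\left(p \right)} = - 2 \cdot 31 p = - 62 p$)
$j = 8$ ($j = \left(-5 - 3\right) \left(-1\right) = \left(-8\right) \left(-1\right) = 8$)
$Q{\left(\left(4 - 4\right) \left(\left(-5\right) \left(-5\right)\right) \right)} j = - 62 \left(4 - 4\right) \left(\left(-5\right) \left(-5\right)\right) 8 = - 62 \cdot 0 \cdot 25 \cdot 8 = \left(-62\right) 0 \cdot 8 = 0 \cdot 8 = 0$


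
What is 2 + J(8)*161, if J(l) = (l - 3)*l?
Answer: 6442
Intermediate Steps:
J(l) = l*(-3 + l) (J(l) = (-3 + l)*l = l*(-3 + l))
2 + J(8)*161 = 2 + (8*(-3 + 8))*161 = 2 + (8*5)*161 = 2 + 40*161 = 2 + 6440 = 6442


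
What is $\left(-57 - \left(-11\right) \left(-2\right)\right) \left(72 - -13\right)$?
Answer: $-6715$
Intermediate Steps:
$\left(-57 - \left(-11\right) \left(-2\right)\right) \left(72 - -13\right) = \left(-57 - 22\right) \left(72 + 13\right) = \left(-57 - 22\right) 85 = \left(-79\right) 85 = -6715$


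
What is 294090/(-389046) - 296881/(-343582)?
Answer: 2409389191/22278200462 ≈ 0.10815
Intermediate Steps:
294090/(-389046) - 296881/(-343582) = 294090*(-1/389046) - 296881*(-1/343582) = -49015/64841 + 296881/343582 = 2409389191/22278200462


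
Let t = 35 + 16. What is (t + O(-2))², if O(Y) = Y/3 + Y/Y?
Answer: 23716/9 ≈ 2635.1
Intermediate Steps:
t = 51
O(Y) = 1 + Y/3 (O(Y) = Y*(⅓) + 1 = Y/3 + 1 = 1 + Y/3)
(t + O(-2))² = (51 + (1 + (⅓)*(-2)))² = (51 + (1 - ⅔))² = (51 + ⅓)² = (154/3)² = 23716/9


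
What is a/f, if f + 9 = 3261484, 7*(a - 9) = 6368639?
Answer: 6368702/22830325 ≈ 0.27896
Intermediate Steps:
a = 6368702/7 (a = 9 + (1/7)*6368639 = 9 + 6368639/7 = 6368702/7 ≈ 9.0982e+5)
f = 3261475 (f = -9 + 3261484 = 3261475)
a/f = (6368702/7)/3261475 = (6368702/7)*(1/3261475) = 6368702/22830325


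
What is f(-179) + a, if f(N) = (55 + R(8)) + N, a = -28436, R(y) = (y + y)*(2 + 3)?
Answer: -28480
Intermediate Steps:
R(y) = 10*y (R(y) = (2*y)*5 = 10*y)
f(N) = 135 + N (f(N) = (55 + 10*8) + N = (55 + 80) + N = 135 + N)
f(-179) + a = (135 - 179) - 28436 = -44 - 28436 = -28480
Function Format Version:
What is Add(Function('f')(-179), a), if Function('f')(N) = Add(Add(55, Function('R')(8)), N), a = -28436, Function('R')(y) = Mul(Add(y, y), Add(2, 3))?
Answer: -28480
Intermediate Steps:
Function('R')(y) = Mul(10, y) (Function('R')(y) = Mul(Mul(2, y), 5) = Mul(10, y))
Function('f')(N) = Add(135, N) (Function('f')(N) = Add(Add(55, Mul(10, 8)), N) = Add(Add(55, 80), N) = Add(135, N))
Add(Function('f')(-179), a) = Add(Add(135, -179), -28436) = Add(-44, -28436) = -28480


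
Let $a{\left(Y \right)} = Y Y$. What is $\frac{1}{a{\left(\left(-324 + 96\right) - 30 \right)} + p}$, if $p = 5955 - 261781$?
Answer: $- \frac{1}{189262} \approx -5.2837 \cdot 10^{-6}$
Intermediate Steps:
$a{\left(Y \right)} = Y^{2}$
$p = -255826$ ($p = 5955 - 261781 = -255826$)
$\frac{1}{a{\left(\left(-324 + 96\right) - 30 \right)} + p} = \frac{1}{\left(\left(-324 + 96\right) - 30\right)^{2} - 255826} = \frac{1}{\left(-228 - 30\right)^{2} - 255826} = \frac{1}{\left(-258\right)^{2} - 255826} = \frac{1}{66564 - 255826} = \frac{1}{-189262} = - \frac{1}{189262}$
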